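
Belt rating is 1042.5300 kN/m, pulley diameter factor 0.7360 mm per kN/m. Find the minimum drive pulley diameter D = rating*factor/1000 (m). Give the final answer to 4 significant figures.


D = 1042.5300 * 0.7360 / 1000
D = 0.7673 m


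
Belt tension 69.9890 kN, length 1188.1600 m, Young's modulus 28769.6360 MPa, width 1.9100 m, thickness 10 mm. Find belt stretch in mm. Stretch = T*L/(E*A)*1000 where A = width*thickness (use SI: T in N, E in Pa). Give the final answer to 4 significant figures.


A = 1.9100 * 0.01 = 0.01910 m^2
Stretch = 69.9890*1000 * 1188.1600 / (28769.6360e6 * 0.01910) * 1000
Stretch = 151.3 mm


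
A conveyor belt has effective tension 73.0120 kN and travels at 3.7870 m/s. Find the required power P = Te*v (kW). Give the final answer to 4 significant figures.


P = Te * v = 73.0120 * 3.7870
P = 276.5 kW


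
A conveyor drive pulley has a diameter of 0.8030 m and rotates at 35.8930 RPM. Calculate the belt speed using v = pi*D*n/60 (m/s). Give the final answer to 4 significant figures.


v = pi * 0.8030 * 35.8930 / 60
v = 1.509 m/s


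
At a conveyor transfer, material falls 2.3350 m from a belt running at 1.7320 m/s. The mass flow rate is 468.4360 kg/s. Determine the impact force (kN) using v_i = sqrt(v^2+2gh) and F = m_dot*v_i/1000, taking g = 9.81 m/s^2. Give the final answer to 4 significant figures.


v_i = sqrt(1.7320^2 + 2*9.81*2.3350) = 6.9866 m/s
F = 468.4360 * 6.9866 / 1000
F = 3.273 kN


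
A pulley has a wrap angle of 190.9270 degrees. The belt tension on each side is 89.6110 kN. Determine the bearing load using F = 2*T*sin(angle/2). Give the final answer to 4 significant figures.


F = 2 * 89.6110 * sin(190.9270/2 deg)
F = 178.4 kN


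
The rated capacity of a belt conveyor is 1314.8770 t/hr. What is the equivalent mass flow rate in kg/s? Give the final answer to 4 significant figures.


m_dot = 1314.8770 * 1000 / 3600
m_dot = 365.2 kg/s


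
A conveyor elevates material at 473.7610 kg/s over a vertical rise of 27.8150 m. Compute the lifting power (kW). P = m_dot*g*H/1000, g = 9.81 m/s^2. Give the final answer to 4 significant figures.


P = 473.7610 * 9.81 * 27.8150 / 1000
P = 129.3 kW


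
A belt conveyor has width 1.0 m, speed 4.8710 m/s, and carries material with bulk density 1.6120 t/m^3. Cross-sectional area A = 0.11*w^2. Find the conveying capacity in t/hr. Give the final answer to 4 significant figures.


A = 0.11 * 1.0^2 = 0.11 m^2
C = 0.11 * 4.8710 * 1.6120 * 3600
C = 3109 t/hr


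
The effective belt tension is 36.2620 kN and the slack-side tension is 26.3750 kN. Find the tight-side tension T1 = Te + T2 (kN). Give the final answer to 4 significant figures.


T1 = Te + T2 = 36.2620 + 26.3750
T1 = 62.64 kN


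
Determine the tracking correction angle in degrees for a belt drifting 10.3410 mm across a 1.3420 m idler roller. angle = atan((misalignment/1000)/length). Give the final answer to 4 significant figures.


misalign_m = 10.3410 / 1000 = 0.010341 m
angle = atan(0.010341 / 1.3420)
angle = 0.4415 deg


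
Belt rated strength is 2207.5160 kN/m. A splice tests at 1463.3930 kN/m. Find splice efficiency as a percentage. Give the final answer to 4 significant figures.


Eff = 1463.3930 / 2207.5160 * 100
Eff = 66.29 %


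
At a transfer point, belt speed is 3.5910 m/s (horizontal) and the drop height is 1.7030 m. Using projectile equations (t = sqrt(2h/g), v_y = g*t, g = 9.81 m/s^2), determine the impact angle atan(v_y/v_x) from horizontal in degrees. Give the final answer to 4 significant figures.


t = sqrt(2*1.7030/9.81) = 0.589234 s
v_y = 9.81 * 0.589234 = 5.78039 m/s
angle = atan(5.78039 / 3.5910) = 58.15 deg


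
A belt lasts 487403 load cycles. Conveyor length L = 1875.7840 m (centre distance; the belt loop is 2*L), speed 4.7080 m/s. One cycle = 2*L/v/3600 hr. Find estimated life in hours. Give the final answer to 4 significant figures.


cycle_time = 2 * 1875.7840 / 4.7080 / 3600 = 0.221347 hr
life = 487403 * 0.221347 = 107900 hours


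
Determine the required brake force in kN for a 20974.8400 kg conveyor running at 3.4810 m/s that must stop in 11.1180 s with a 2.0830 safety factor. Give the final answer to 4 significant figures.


F = 20974.8400 * 3.4810 / 11.1180 * 2.0830 / 1000
F = 13.68 kN


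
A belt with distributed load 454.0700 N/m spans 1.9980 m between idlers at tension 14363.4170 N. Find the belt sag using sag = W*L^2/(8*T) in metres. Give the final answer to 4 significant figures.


sag = 454.0700 * 1.9980^2 / (8 * 14363.4170)
sag = 0.01577 m


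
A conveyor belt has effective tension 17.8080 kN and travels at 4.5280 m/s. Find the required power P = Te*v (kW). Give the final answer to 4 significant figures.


P = Te * v = 17.8080 * 4.5280
P = 80.63 kW


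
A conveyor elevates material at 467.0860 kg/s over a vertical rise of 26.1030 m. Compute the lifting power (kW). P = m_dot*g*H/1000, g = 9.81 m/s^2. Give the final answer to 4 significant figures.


P = 467.0860 * 9.81 * 26.1030 / 1000
P = 119.6 kW


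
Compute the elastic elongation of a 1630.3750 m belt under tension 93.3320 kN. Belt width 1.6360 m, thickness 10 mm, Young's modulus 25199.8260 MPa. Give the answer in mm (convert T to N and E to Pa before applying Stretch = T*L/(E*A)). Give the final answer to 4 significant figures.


A = 1.6360 * 0.01 = 0.01636 m^2
Stretch = 93.3320*1000 * 1630.3750 / (25199.8260e6 * 0.01636) * 1000
Stretch = 369.1 mm


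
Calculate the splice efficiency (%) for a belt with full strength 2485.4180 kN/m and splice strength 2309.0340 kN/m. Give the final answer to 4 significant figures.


Eff = 2309.0340 / 2485.4180 * 100
Eff = 92.90 %


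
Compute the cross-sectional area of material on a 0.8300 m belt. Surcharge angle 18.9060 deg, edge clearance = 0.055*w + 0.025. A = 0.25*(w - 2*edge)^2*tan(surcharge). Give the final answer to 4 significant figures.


edge = 0.055*0.8300 + 0.025 = 0.07065 m
ew = 0.8300 - 2*0.07065 = 0.6887 m
A = 0.25 * 0.6887^2 * tan(18.9060 deg)
A = 0.04061 m^2


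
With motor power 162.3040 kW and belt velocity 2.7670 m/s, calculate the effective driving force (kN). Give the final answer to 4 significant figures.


Te = P / v = 162.3040 / 2.7670
Te = 58.66 kN


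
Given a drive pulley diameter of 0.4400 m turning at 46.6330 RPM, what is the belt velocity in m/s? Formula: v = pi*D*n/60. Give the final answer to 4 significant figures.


v = pi * 0.4400 * 46.6330 / 60
v = 1.074 m/s


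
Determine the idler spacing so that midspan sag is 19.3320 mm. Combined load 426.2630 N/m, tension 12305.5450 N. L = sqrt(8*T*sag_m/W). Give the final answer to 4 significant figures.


sag = 19.3320/1000 = 0.019332 m
L = sqrt(8 * 12305.5450 * 0.019332 / 426.2630)
L = 2.113 m


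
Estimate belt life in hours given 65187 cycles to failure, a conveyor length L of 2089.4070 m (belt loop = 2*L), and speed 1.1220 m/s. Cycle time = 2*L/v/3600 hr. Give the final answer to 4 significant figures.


cycle_time = 2 * 2089.4070 / 1.1220 / 3600 = 1.03456 hr
life = 65187 * 1.03456 = 67440 hours


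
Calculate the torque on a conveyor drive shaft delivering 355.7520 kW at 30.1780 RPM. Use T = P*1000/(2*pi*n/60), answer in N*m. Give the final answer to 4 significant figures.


omega = 2*pi*30.1780/60 = 3.16023 rad/s
T = 355.7520*1000 / 3.16023
T = 112600 N*m


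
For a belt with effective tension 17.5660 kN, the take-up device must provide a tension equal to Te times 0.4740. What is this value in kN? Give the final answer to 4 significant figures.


T_tu = 17.5660 * 0.4740
T_tu = 8.326 kN


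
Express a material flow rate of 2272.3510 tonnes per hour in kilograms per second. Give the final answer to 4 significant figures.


m_dot = 2272.3510 * 1000 / 3600
m_dot = 631.2 kg/s


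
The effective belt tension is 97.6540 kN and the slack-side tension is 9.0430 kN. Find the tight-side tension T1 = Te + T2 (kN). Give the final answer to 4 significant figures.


T1 = Te + T2 = 97.6540 + 9.0430
T1 = 106.7 kN


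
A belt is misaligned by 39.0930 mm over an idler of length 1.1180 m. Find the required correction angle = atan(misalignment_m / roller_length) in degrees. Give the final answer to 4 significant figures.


misalign_m = 39.0930 / 1000 = 0.039093 m
angle = atan(0.039093 / 1.1180)
angle = 2.003 deg


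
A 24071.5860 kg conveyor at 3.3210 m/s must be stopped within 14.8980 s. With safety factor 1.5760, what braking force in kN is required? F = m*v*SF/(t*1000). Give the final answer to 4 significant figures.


F = 24071.5860 * 3.3210 / 14.8980 * 1.5760 / 1000
F = 8.457 kN


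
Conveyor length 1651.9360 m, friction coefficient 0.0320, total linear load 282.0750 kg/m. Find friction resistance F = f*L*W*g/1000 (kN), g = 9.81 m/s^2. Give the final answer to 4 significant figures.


F = 0.0320 * 1651.9360 * 282.0750 * 9.81 / 1000
F = 146.3 kN


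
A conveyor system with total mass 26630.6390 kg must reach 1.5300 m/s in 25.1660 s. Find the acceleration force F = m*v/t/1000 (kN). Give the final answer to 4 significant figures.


F = 26630.6390 * 1.5300 / 25.1660 / 1000
F = 1.619 kN


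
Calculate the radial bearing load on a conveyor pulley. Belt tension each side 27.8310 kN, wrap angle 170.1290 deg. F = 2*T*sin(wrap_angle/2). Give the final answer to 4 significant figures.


F = 2 * 27.8310 * sin(170.1290/2 deg)
F = 55.46 kN


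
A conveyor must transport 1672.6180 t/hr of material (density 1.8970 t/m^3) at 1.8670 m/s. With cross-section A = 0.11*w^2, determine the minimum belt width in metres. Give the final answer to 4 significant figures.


A_req = 1672.6180 / (1.8670 * 1.8970 * 3600) = 0.131185 m^2
w = sqrt(0.131185 / 0.11)
w = 1.092 m


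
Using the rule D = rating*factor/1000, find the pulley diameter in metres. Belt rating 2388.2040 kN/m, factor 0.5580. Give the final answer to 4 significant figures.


D = 2388.2040 * 0.5580 / 1000
D = 1.333 m


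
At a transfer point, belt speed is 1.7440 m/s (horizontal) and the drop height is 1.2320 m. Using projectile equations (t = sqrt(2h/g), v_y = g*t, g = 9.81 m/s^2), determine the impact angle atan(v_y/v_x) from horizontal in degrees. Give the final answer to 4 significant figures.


t = sqrt(2*1.2320/9.81) = 0.501171 s
v_y = 9.81 * 0.501171 = 4.91649 m/s
angle = atan(4.91649 / 1.7440) = 70.47 deg


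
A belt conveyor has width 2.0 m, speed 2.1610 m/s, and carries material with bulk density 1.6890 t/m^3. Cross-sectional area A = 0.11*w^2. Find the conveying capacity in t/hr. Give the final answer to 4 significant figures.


A = 0.11 * 2.0^2 = 0.44 m^2
C = 0.44 * 2.1610 * 1.6890 * 3600
C = 5781 t/hr


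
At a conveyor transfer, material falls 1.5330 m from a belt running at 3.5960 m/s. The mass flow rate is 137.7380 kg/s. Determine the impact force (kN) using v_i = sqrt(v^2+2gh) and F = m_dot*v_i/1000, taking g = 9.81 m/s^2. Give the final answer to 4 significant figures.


v_i = sqrt(3.5960^2 + 2*9.81*1.5330) = 6.5581 m/s
F = 137.7380 * 6.5581 / 1000
F = 0.9033 kN


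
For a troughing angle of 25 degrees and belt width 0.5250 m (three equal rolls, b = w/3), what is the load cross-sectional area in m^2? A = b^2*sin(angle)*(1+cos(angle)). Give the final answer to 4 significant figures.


b = 0.5250/3 = 0.175 m
A = 0.175^2 * sin(25 deg) * (1 + cos(25 deg))
A = 0.02467 m^2


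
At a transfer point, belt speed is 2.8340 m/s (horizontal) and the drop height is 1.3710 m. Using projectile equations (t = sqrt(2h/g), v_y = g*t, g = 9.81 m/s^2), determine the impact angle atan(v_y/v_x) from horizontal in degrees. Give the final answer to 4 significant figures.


t = sqrt(2*1.3710/9.81) = 0.528688 s
v_y = 9.81 * 0.528688 = 5.18643 m/s
angle = atan(5.18643 / 2.8340) = 61.35 deg


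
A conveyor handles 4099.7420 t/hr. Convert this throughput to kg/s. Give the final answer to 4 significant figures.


m_dot = 4099.7420 * 1000 / 3600
m_dot = 1139 kg/s


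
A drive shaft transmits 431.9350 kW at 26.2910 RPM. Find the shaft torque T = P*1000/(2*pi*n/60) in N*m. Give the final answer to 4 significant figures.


omega = 2*pi*26.2910/60 = 2.75319 rad/s
T = 431.9350*1000 / 2.75319
T = 156900 N*m


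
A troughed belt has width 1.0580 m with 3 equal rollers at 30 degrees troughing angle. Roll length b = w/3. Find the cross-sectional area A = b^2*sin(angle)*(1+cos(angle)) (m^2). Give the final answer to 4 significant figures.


b = 1.0580/3 = 0.352667 m
A = 0.352667^2 * sin(30 deg) * (1 + cos(30 deg))
A = 0.1160 m^2


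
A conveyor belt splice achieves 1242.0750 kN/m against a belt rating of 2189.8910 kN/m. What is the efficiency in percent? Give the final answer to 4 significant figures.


Eff = 1242.0750 / 2189.8910 * 100
Eff = 56.72 %


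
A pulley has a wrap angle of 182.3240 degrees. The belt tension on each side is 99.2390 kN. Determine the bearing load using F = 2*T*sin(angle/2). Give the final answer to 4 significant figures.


F = 2 * 99.2390 * sin(182.3240/2 deg)
F = 198.4 kN


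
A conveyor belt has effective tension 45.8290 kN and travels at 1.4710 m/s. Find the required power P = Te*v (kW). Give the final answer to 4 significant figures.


P = Te * v = 45.8290 * 1.4710
P = 67.41 kW


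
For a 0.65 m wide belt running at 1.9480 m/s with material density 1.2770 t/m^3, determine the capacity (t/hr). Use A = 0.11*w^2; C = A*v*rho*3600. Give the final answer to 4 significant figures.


A = 0.11 * 0.65^2 = 0.046475 m^2
C = 0.046475 * 1.9480 * 1.2770 * 3600
C = 416.2 t/hr


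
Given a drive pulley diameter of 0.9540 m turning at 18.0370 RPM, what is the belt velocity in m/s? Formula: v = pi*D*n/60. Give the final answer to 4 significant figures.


v = pi * 0.9540 * 18.0370 / 60
v = 0.9010 m/s


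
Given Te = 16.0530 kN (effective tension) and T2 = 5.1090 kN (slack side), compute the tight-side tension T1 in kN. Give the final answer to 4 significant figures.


T1 = Te + T2 = 16.0530 + 5.1090
T1 = 21.16 kN


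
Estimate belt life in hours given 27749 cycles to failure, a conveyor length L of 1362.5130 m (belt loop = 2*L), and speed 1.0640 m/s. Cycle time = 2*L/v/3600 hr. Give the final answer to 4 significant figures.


cycle_time = 2 * 1362.5130 / 1.0640 / 3600 = 0.711421 hr
life = 27749 * 0.711421 = 19740 hours


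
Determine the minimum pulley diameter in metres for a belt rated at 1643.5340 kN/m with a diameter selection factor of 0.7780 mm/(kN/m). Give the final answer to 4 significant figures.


D = 1643.5340 * 0.7780 / 1000
D = 1.279 m


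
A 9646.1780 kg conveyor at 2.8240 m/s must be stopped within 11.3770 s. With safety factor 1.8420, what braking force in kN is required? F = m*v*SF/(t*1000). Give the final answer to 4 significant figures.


F = 9646.1780 * 2.8240 / 11.3770 * 1.8420 / 1000
F = 4.410 kN


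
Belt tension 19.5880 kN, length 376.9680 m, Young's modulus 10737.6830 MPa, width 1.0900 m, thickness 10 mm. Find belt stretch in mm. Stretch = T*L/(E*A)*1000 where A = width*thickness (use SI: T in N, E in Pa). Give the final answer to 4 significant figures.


A = 1.0900 * 0.01 = 0.01090 m^2
Stretch = 19.5880*1000 * 376.9680 / (10737.6830e6 * 0.01090) * 1000
Stretch = 63.09 mm


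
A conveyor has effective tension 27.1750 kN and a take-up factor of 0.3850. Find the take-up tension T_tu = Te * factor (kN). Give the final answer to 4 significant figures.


T_tu = 27.1750 * 0.3850
T_tu = 10.46 kN


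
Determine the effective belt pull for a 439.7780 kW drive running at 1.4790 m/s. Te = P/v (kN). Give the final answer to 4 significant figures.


Te = P / v = 439.7780 / 1.4790
Te = 297.3 kN


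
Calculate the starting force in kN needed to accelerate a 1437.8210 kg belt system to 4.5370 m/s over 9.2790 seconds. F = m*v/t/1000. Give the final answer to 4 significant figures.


F = 1437.8210 * 4.5370 / 9.2790 / 1000
F = 0.7030 kN


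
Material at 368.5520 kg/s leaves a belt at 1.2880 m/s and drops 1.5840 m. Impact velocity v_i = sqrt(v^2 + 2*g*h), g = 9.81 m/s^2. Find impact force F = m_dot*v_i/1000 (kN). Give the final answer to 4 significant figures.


v_i = sqrt(1.2880^2 + 2*9.81*1.5840) = 5.72163 m/s
F = 368.5520 * 5.72163 / 1000
F = 2.109 kN


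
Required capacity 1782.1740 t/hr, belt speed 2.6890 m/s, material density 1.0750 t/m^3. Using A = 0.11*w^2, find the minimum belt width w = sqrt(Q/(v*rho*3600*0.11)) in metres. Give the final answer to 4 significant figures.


A_req = 1782.1740 / (2.6890 * 1.0750 * 3600) = 0.171257 m^2
w = sqrt(0.171257 / 0.11)
w = 1.248 m


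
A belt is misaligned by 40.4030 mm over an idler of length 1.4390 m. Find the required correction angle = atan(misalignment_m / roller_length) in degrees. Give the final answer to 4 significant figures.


misalign_m = 40.4030 / 1000 = 0.040403 m
angle = atan(0.040403 / 1.4390)
angle = 1.608 deg


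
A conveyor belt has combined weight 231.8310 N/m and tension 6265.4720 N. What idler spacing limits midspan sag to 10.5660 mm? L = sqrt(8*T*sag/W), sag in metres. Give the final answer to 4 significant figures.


sag = 10.5660/1000 = 0.010566 m
L = sqrt(8 * 6265.4720 * 0.010566 / 231.8310)
L = 1.511 m


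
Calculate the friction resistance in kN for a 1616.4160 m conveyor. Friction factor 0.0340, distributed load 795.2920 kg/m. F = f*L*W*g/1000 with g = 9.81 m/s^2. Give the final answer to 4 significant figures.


F = 0.0340 * 1616.4160 * 795.2920 * 9.81 / 1000
F = 428.8 kN


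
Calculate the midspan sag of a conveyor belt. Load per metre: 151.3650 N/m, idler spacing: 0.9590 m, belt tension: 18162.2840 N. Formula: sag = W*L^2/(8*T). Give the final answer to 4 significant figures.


sag = 151.3650 * 0.9590^2 / (8 * 18162.2840)
sag = 0.0009581 m


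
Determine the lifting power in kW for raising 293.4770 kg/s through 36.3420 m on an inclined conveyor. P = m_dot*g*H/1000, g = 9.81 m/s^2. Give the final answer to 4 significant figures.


P = 293.4770 * 9.81 * 36.3420 / 1000
P = 104.6 kW


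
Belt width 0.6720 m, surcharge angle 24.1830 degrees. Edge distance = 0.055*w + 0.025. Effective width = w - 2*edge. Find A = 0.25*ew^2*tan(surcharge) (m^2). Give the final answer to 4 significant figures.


edge = 0.055*0.6720 + 0.025 = 0.06196 m
ew = 0.6720 - 2*0.06196 = 0.54808 m
A = 0.25 * 0.54808^2 * tan(24.1830 deg)
A = 0.03372 m^2


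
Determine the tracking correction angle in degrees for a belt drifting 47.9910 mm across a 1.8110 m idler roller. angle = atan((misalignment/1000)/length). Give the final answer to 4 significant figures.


misalign_m = 47.9910 / 1000 = 0.047991 m
angle = atan(0.047991 / 1.8110)
angle = 1.518 deg


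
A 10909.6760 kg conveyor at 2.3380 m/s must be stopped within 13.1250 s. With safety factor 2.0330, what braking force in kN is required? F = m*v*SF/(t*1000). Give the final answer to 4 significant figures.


F = 10909.6760 * 2.3380 / 13.1250 * 2.0330 / 1000
F = 3.951 kN


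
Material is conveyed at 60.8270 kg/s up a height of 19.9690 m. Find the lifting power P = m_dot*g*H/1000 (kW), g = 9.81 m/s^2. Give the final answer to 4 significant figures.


P = 60.8270 * 9.81 * 19.9690 / 1000
P = 11.92 kW


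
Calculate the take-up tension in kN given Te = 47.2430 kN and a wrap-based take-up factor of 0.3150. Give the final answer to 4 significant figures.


T_tu = 47.2430 * 0.3150
T_tu = 14.88 kN


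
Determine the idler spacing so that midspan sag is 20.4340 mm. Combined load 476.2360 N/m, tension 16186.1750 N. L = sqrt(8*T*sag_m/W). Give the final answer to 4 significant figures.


sag = 20.4340/1000 = 0.020434 m
L = sqrt(8 * 16186.1750 * 0.020434 / 476.2360)
L = 2.357 m


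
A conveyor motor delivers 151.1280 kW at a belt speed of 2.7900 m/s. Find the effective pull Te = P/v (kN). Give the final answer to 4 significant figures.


Te = P / v = 151.1280 / 2.7900
Te = 54.17 kN


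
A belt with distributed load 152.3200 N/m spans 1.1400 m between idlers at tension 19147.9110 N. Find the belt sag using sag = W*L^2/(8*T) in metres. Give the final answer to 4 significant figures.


sag = 152.3200 * 1.1400^2 / (8 * 19147.9110)
sag = 0.001292 m


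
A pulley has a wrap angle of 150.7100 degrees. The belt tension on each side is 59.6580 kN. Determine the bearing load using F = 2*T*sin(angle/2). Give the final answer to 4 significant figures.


F = 2 * 59.6580 * sin(150.7100/2 deg)
F = 115.4 kN


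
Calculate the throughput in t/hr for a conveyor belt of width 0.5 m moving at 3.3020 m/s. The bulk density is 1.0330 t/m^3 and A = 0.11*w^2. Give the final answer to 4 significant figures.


A = 0.11 * 0.5^2 = 0.0275 m^2
C = 0.0275 * 3.3020 * 1.0330 * 3600
C = 337.7 t/hr


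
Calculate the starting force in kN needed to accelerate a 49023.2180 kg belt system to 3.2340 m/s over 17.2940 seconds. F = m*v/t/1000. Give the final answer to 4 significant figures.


F = 49023.2180 * 3.2340 / 17.2940 / 1000
F = 9.167 kN


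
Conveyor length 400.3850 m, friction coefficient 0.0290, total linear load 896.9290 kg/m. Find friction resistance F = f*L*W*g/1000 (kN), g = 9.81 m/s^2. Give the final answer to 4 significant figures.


F = 0.0290 * 400.3850 * 896.9290 * 9.81 / 1000
F = 102.2 kN


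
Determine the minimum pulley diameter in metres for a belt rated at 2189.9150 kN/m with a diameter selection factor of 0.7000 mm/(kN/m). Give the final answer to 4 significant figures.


D = 2189.9150 * 0.7000 / 1000
D = 1.533 m


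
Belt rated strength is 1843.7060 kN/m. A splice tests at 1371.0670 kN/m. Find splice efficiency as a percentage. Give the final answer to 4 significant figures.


Eff = 1371.0670 / 1843.7060 * 100
Eff = 74.36 %


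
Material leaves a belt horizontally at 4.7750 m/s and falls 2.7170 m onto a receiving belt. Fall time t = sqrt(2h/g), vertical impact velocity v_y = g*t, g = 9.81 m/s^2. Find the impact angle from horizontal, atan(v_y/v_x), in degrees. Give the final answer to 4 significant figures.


t = sqrt(2*2.7170/9.81) = 0.744261 s
v_y = 9.81 * 0.744261 = 7.3012 m/s
angle = atan(7.3012 / 4.7750) = 56.82 deg


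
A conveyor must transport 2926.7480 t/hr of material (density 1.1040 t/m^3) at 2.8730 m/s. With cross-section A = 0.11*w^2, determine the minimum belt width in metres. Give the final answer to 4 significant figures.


A_req = 2926.7480 / (2.8730 * 1.1040 * 3600) = 0.256317 m^2
w = sqrt(0.256317 / 0.11)
w = 1.526 m


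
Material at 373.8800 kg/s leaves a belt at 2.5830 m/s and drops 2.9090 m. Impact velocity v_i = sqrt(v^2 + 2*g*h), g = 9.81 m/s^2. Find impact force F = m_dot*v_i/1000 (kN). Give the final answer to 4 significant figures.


v_i = sqrt(2.5830^2 + 2*9.81*2.9090) = 7.98414 m/s
F = 373.8800 * 7.98414 / 1000
F = 2.985 kN


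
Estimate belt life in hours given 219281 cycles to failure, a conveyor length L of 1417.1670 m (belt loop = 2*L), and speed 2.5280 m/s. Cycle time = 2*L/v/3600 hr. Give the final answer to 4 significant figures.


cycle_time = 2 * 1417.1670 / 2.5280 / 3600 = 0.311438 hr
life = 219281 * 0.311438 = 68290 hours


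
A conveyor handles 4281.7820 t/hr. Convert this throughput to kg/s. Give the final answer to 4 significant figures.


m_dot = 4281.7820 * 1000 / 3600
m_dot = 1189 kg/s


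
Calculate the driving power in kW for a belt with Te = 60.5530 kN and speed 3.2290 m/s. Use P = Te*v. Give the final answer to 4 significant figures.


P = Te * v = 60.5530 * 3.2290
P = 195.5 kW


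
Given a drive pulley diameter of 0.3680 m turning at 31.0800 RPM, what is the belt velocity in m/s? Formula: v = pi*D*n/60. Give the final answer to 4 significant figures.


v = pi * 0.3680 * 31.0800 / 60
v = 0.5989 m/s


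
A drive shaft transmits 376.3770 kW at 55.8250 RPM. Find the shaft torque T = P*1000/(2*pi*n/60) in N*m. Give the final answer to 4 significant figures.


omega = 2*pi*55.8250/60 = 5.84598 rad/s
T = 376.3770*1000 / 5.84598
T = 64380 N*m


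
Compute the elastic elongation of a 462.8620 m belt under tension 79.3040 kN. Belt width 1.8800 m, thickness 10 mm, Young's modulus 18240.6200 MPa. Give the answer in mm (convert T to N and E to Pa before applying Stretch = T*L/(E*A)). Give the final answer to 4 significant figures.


A = 1.8800 * 0.01 = 0.01880 m^2
Stretch = 79.3040*1000 * 462.8620 / (18240.6200e6 * 0.01880) * 1000
Stretch = 107.0 mm


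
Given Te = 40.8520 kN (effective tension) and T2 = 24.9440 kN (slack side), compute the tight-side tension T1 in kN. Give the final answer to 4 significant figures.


T1 = Te + T2 = 40.8520 + 24.9440
T1 = 65.80 kN


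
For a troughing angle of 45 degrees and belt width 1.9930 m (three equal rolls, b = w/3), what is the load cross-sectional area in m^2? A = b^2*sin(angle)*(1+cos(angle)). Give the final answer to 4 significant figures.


b = 1.9930/3 = 0.664333 m
A = 0.664333^2 * sin(45 deg) * (1 + cos(45 deg))
A = 0.5327 m^2


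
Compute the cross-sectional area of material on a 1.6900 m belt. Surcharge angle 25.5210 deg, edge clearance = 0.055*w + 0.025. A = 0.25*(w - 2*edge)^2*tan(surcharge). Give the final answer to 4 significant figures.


edge = 0.055*1.6900 + 0.025 = 0.11795 m
ew = 1.6900 - 2*0.11795 = 1.4541 m
A = 0.25 * 1.4541^2 * tan(25.5210 deg)
A = 0.2524 m^2


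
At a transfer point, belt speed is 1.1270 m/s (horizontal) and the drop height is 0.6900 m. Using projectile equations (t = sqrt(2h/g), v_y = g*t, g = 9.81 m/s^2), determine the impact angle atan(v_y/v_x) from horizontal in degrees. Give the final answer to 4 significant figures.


t = sqrt(2*0.6900/9.81) = 0.375064 s
v_y = 9.81 * 0.375064 = 3.67938 m/s
angle = atan(3.67938 / 1.1270) = 72.97 deg


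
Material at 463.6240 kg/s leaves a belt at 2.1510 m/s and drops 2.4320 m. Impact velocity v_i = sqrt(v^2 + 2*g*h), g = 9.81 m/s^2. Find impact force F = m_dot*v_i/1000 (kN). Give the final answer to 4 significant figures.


v_i = sqrt(2.1510^2 + 2*9.81*2.4320) = 7.23482 m/s
F = 463.6240 * 7.23482 / 1000
F = 3.354 kN


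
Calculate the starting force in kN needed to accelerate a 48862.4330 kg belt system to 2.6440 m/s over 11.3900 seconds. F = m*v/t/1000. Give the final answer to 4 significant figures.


F = 48862.4330 * 2.6440 / 11.3900 / 1000
F = 11.34 kN


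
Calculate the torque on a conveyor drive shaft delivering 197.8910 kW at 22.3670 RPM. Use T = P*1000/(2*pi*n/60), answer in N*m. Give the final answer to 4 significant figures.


omega = 2*pi*22.3670/60 = 2.34227 rad/s
T = 197.8910*1000 / 2.34227
T = 84490 N*m


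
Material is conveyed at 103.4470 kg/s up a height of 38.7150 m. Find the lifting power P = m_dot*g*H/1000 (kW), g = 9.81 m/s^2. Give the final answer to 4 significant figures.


P = 103.4470 * 9.81 * 38.7150 / 1000
P = 39.29 kW


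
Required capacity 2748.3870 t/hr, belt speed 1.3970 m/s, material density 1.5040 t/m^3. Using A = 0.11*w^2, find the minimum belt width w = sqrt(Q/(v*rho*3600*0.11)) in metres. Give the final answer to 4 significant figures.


A_req = 2748.3870 / (1.3970 * 1.5040 * 3600) = 0.363355 m^2
w = sqrt(0.363355 / 0.11)
w = 1.817 m


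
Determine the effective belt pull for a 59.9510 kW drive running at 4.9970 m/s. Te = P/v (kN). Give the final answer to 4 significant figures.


Te = P / v = 59.9510 / 4.9970
Te = 12.00 kN


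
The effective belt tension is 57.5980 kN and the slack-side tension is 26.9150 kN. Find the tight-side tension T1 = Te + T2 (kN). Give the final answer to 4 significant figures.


T1 = Te + T2 = 57.5980 + 26.9150
T1 = 84.51 kN


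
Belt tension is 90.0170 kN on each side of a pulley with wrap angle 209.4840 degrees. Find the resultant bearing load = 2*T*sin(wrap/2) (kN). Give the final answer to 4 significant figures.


F = 2 * 90.0170 * sin(209.4840/2 deg)
F = 174.1 kN


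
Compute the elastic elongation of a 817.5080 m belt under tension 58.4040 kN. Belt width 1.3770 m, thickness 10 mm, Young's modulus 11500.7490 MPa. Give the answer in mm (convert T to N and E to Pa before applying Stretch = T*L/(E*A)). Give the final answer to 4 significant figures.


A = 1.3770 * 0.01 = 0.01377 m^2
Stretch = 58.4040*1000 * 817.5080 / (11500.7490e6 * 0.01377) * 1000
Stretch = 301.5 mm


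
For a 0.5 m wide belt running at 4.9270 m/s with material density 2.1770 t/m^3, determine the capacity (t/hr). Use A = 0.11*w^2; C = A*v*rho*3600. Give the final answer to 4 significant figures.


A = 0.11 * 0.5^2 = 0.0275 m^2
C = 0.0275 * 4.9270 * 2.1770 * 3600
C = 1062 t/hr


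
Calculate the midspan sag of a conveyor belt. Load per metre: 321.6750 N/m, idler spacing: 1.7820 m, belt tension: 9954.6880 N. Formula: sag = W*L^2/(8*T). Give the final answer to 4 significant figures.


sag = 321.6750 * 1.7820^2 / (8 * 9954.6880)
sag = 0.01283 m


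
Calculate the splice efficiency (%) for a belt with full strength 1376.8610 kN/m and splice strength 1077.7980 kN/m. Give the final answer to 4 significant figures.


Eff = 1077.7980 / 1376.8610 * 100
Eff = 78.28 %


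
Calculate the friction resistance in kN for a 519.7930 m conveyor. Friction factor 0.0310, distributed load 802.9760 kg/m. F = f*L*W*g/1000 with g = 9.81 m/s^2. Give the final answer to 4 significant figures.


F = 0.0310 * 519.7930 * 802.9760 * 9.81 / 1000
F = 126.9 kN


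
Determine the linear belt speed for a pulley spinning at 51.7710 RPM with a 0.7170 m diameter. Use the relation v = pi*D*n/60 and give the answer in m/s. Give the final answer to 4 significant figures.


v = pi * 0.7170 * 51.7710 / 60
v = 1.944 m/s


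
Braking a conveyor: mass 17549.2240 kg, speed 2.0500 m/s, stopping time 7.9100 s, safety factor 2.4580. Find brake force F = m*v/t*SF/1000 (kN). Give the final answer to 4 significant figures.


F = 17549.2240 * 2.0500 / 7.9100 * 2.4580 / 1000
F = 11.18 kN


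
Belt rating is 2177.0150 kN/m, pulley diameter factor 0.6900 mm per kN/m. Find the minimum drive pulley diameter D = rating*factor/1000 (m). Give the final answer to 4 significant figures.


D = 2177.0150 * 0.6900 / 1000
D = 1.502 m


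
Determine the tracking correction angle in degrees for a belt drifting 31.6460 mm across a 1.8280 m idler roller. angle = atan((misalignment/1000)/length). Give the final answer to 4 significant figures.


misalign_m = 31.6460 / 1000 = 0.031646 m
angle = atan(0.031646 / 1.8280)
angle = 0.9918 deg


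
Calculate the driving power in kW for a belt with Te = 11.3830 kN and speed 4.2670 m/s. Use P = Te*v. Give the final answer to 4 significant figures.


P = Te * v = 11.3830 * 4.2670
P = 48.57 kW


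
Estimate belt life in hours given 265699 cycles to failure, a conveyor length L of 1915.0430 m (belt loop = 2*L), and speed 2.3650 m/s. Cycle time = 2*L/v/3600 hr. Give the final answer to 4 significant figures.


cycle_time = 2 * 1915.0430 / 2.3650 / 3600 = 0.449857 hr
life = 265699 * 0.449857 = 119500 hours


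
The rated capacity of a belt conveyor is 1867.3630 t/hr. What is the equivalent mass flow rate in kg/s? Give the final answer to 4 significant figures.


m_dot = 1867.3630 * 1000 / 3600
m_dot = 518.7 kg/s


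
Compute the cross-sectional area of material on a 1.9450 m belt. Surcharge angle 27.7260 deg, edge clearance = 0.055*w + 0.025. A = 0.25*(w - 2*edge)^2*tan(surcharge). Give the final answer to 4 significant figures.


edge = 0.055*1.9450 + 0.025 = 0.131975 m
ew = 1.9450 - 2*0.131975 = 1.68105 m
A = 0.25 * 1.68105^2 * tan(27.7260 deg)
A = 0.3713 m^2


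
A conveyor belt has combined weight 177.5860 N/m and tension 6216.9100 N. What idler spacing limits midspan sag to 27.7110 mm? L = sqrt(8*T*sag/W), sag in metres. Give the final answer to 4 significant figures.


sag = 27.7110/1000 = 0.027711 m
L = sqrt(8 * 6216.9100 * 0.027711 / 177.5860)
L = 2.786 m


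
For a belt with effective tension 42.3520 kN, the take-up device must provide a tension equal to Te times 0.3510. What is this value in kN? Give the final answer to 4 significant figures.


T_tu = 42.3520 * 0.3510
T_tu = 14.87 kN


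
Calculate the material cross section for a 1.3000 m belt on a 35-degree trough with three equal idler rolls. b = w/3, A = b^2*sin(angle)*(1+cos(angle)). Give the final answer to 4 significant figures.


b = 1.3000/3 = 0.433333 m
A = 0.433333^2 * sin(35 deg) * (1 + cos(35 deg))
A = 0.1959 m^2


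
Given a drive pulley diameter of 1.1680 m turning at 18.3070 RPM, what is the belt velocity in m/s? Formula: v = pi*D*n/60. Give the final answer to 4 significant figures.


v = pi * 1.1680 * 18.3070 / 60
v = 1.120 m/s


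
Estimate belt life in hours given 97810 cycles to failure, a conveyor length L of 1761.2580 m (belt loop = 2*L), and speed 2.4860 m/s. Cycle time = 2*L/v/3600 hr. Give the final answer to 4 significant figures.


cycle_time = 2 * 1761.2580 / 2.4860 / 3600 = 0.393595 hr
life = 97810 * 0.393595 = 38500 hours


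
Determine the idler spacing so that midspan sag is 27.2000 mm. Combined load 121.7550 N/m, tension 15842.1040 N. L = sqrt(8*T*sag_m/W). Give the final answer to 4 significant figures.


sag = 27.2000/1000 = 0.027200 m
L = sqrt(8 * 15842.1040 * 0.027200 / 121.7550)
L = 5.321 m


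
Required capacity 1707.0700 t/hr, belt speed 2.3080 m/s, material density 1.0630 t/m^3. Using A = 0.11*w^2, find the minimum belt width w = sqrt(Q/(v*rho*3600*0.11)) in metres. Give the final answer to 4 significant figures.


A_req = 1707.0700 / (2.3080 * 1.0630 * 3600) = 0.193277 m^2
w = sqrt(0.193277 / 0.11)
w = 1.326 m


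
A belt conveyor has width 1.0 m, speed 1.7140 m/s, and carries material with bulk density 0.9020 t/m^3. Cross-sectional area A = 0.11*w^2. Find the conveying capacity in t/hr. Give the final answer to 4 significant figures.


A = 0.11 * 1.0^2 = 0.11 m^2
C = 0.11 * 1.7140 * 0.9020 * 3600
C = 612.2 t/hr


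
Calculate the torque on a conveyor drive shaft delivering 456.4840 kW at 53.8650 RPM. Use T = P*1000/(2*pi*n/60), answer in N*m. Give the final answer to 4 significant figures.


omega = 2*pi*53.8650/60 = 5.64073 rad/s
T = 456.4840*1000 / 5.64073
T = 80930 N*m


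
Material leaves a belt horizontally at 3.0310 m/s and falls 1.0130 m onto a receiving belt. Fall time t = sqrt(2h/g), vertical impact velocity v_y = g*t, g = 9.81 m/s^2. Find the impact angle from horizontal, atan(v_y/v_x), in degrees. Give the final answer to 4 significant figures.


t = sqrt(2*1.0130/9.81) = 0.454449 s
v_y = 9.81 * 0.454449 = 4.45814 m/s
angle = atan(4.45814 / 3.0310) = 55.79 deg


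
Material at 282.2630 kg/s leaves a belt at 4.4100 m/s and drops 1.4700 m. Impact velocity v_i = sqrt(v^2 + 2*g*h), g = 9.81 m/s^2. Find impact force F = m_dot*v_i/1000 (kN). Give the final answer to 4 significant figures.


v_i = sqrt(4.4100^2 + 2*9.81*1.4700) = 6.94906 m/s
F = 282.2630 * 6.94906 / 1000
F = 1.961 kN


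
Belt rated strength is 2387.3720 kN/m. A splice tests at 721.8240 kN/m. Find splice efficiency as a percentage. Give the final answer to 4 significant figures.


Eff = 721.8240 / 2387.3720 * 100
Eff = 30.24 %


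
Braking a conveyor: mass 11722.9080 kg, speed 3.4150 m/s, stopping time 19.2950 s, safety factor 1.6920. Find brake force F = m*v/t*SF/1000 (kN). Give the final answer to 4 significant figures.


F = 11722.9080 * 3.4150 / 19.2950 * 1.6920 / 1000
F = 3.511 kN


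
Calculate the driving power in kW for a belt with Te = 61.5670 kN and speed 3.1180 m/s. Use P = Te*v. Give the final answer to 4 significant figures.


P = Te * v = 61.5670 * 3.1180
P = 192.0 kW


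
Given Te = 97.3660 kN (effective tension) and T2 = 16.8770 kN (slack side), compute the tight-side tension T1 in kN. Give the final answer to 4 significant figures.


T1 = Te + T2 = 97.3660 + 16.8770
T1 = 114.2 kN


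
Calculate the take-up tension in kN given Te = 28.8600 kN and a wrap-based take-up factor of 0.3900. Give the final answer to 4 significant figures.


T_tu = 28.8600 * 0.3900
T_tu = 11.26 kN


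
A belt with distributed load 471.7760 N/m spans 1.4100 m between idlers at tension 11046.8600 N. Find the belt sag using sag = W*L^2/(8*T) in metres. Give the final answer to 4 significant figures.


sag = 471.7760 * 1.4100^2 / (8 * 11046.8600)
sag = 0.01061 m


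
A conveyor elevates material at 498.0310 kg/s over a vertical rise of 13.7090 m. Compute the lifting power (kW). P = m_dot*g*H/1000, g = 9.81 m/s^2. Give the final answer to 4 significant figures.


P = 498.0310 * 9.81 * 13.7090 / 1000
P = 66.98 kW


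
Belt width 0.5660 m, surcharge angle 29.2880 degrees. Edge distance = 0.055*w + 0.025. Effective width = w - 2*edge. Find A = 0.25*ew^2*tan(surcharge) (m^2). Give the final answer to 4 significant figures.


edge = 0.055*0.5660 + 0.025 = 0.05613 m
ew = 0.5660 - 2*0.05613 = 0.45374 m
A = 0.25 * 0.45374^2 * tan(29.2880 deg)
A = 0.02887 m^2


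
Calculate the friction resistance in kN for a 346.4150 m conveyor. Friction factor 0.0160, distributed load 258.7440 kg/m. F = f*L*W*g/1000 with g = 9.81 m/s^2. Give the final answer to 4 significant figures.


F = 0.0160 * 346.4150 * 258.7440 * 9.81 / 1000
F = 14.07 kN


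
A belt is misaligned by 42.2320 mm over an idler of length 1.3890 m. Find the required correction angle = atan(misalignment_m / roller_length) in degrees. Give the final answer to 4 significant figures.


misalign_m = 42.2320 / 1000 = 0.042232 m
angle = atan(0.042232 / 1.3890)
angle = 1.742 deg


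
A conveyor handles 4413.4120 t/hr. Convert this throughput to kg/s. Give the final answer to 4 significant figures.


m_dot = 4413.4120 * 1000 / 3600
m_dot = 1226 kg/s


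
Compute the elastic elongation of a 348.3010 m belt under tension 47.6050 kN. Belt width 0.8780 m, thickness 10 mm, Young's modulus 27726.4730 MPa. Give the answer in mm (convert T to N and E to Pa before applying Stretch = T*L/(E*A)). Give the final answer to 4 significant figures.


A = 0.8780 * 0.01 = 0.00878 m^2
Stretch = 47.6050*1000 * 348.3010 / (27726.4730e6 * 0.00878) * 1000
Stretch = 68.11 mm


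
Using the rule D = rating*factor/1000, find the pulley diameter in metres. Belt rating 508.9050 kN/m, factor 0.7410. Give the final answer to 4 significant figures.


D = 508.9050 * 0.7410 / 1000
D = 0.3771 m


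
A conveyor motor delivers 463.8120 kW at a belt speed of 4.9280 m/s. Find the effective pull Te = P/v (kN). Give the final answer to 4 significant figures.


Te = P / v = 463.8120 / 4.9280
Te = 94.12 kN


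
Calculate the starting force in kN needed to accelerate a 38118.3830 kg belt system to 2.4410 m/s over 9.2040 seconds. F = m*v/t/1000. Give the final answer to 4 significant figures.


F = 38118.3830 * 2.4410 / 9.2040 / 1000
F = 10.11 kN


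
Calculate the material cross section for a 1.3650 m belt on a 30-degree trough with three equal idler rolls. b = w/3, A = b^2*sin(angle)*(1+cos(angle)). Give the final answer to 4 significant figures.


b = 1.3650/3 = 0.455 m
A = 0.455^2 * sin(30 deg) * (1 + cos(30 deg))
A = 0.1932 m^2


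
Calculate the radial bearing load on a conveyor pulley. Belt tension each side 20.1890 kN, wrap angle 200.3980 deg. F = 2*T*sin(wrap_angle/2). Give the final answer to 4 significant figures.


F = 2 * 20.1890 * sin(200.3980/2 deg)
F = 39.74 kN


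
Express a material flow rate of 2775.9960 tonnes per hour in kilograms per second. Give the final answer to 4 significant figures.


m_dot = 2775.9960 * 1000 / 3600
m_dot = 771.1 kg/s


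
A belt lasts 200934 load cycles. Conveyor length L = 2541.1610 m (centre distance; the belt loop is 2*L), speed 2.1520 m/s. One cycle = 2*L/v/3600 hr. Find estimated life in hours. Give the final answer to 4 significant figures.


cycle_time = 2 * 2541.1610 / 2.1520 / 3600 = 0.65602 hr
life = 200934 * 0.65602 = 131800 hours


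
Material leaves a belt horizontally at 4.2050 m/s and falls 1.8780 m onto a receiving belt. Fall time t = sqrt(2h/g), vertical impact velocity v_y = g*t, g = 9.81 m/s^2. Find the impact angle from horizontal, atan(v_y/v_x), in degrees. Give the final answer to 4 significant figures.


t = sqrt(2*1.8780/9.81) = 0.618769 s
v_y = 9.81 * 0.618769 = 6.07012 m/s
angle = atan(6.07012 / 4.2050) = 55.29 deg
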